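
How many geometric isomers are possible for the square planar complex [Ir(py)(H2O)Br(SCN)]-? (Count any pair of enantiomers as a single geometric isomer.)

A square has two trans pairs of vertices; adjacent vertices are cis.
Systematic placement gives 3 geometric isomers: (Br/SCN trans, H2O/py trans); (Br/py trans, H2O/SCN trans); (Br/H2O trans, SCN/py trans).

3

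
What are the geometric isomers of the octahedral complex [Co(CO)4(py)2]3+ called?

cis and trans

Systematic placement gives 2 geometric isomers: py trans; py cis.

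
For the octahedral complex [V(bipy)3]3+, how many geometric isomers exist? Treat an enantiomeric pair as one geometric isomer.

1

An octahedron has six vertices in three trans pairs; every non-trans pair is cis.
Each bipy is bidentate and must span two cis positions.
Only one geometric arrangement is possible; it has no improper symmetry element, so it exists as a pair of enantiomers (2 stereoisomers).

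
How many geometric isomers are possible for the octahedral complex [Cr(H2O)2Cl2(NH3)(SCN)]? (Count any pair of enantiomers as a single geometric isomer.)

6

An octahedron has six vertices in three trans pairs; every non-trans pair is cis.
Working through the distinct placements yields 6 geometric isomers: H2O trans, Cl trans; H2O cis, Cl trans; H2O cis, Cl cis (3 arrangements, 2 chiral); H2O trans, Cl cis.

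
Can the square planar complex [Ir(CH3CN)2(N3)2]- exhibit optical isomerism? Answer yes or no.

no

Working through the distinct placements yields 2 geometric isomers: CH3CN cis; CH3CN trans.
Each arrangement has an internal mirror plane or centre of symmetry, so none is chiral.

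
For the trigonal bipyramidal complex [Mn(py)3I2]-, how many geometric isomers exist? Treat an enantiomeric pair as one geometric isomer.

3

Systematic placement gives 3 geometric isomers: I both axial; I one axial, one equatorial; I both equatorial.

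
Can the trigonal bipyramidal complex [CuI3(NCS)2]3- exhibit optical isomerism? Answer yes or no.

In a trigonal bipyramid the two axial positions differ from the three equatorial ones.
Systematic placement gives 3 geometric isomers: NCS both equatorial; NCS one axial, one equatorial; NCS both axial.
Each arrangement has an internal mirror plane or centre of symmetry, so none is chiral.

no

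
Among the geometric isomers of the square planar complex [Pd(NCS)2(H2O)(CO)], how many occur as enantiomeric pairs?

In a square planar complex each vertex has one trans partner and two cis neighbours.
There are 2 geometric isomers: NCS cis; NCS trans.
Each arrangement has an internal mirror plane or centre of symmetry, so none is chiral.

0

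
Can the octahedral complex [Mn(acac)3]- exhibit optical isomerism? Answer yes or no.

Each acac is bidentate and must span two cis positions.
Only one geometric arrangement is possible; it has no improper symmetry element, so it exists as a pair of enantiomers (2 stereoisomers).

yes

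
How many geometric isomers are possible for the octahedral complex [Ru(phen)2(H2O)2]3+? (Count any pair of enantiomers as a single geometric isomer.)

In an octahedral complex each vertex has one trans partner and four cis neighbours.
Each phen is bidentate and must span two cis positions.
Working through the distinct placements yields 2 geometric isomers: H2O trans; H2O cis (chiral).

2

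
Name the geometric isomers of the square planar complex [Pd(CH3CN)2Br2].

cis and trans

A square has two trans pairs of vertices; adjacent vertices are cis.
Working through the distinct placements yields 2 geometric isomers: CH3CN cis; CH3CN trans.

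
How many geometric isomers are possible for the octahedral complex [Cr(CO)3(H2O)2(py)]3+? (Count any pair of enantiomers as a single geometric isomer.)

3

An octahedron has six vertices in three trans pairs; every non-trans pair is cis.
Working through the distinct placements yields 3 geometric isomers: CO mer, H2O cis; CO mer, H2O trans; CO fac, H2O cis.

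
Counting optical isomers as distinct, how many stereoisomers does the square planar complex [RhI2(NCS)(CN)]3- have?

A square has two trans pairs of vertices; adjacent vertices are cis.
Working through the distinct placements yields 2 geometric isomers: I cis; I trans.
Each arrangement has an internal mirror plane or centre of symmetry, so none is chiral.

2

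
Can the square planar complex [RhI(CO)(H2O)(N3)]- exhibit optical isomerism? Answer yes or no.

In a square planar complex each vertex has one trans partner and two cis neighbours.
Working through the distinct placements yields 3 geometric isomers: (CO/I trans, H2O/N3 trans); (CO/N3 trans, H2O/I trans); (CO/H2O trans, I/N3 trans).
Each arrangement has an internal mirror plane or centre of symmetry, so none is chiral.

no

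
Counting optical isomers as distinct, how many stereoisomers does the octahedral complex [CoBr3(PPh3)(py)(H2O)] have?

An octahedron has six vertices in three trans pairs; every non-trans pair is cis.
The distinct arrangements are (4 in all): Br mer (3 arrangements); Br fac (chiral).
One of these lacks any improper symmetry element and so occurs as an enantiomeric pair, giving 4 + 1 = 5 stereoisomers in total.

5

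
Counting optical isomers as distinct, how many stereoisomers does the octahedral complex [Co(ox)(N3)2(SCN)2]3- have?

Each ox is bidentate and must span two cis positions.
The distinct arrangements are (3 in all): N3 trans, SCN cis; N3 cis, SCN cis (chiral); N3 cis, SCN trans.
One of these lacks any improper symmetry element and so occurs as an enantiomeric pair, giving 3 + 1 = 4 stereoisomers in total.

4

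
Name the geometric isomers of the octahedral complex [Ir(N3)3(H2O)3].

The six octahedral sites form three mutually perpendicular trans pairs.
The distinct arrangements are (2 in all): N3 mer; N3 fac.

fac and mer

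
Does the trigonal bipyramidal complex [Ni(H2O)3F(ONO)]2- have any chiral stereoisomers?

no

In a trigonal bipyramid the two axial positions differ from the three equatorial ones.
Systematic placement gives 4 geometric isomers: F axial, ONO equatorial; F axial, ONO axial; F equatorial, ONO equatorial; F equatorial, ONO axial.
Each arrangement has an internal mirror plane or centre of symmetry, so none is chiral.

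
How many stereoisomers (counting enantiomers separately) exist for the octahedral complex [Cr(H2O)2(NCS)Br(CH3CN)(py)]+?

15

In an octahedral complex each vertex has one trans partner and four cis neighbours.
Exhaustive case analysis gives 9 geometric isomers.
Of these, 6 lack any improper symmetry element and so occur as enantiomeric pairs, giving 9 + 6 = 15 stereoisomers in total.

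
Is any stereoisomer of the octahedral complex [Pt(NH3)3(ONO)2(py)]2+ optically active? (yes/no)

no

The six octahedral sites form three mutually perpendicular trans pairs.
Working through the distinct placements yields 3 geometric isomers: NH3 mer, ONO cis; NH3 mer, ONO trans; NH3 fac, ONO cis.
Each arrangement has an internal mirror plane or centre of symmetry, so none is chiral.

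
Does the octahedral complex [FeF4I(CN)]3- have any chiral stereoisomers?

no

In an octahedral complex each vertex has one trans partner and four cis neighbours.
Systematic placement gives 2 geometric isomers: I and CN mutually cis; I and CN mutually trans.
Each arrangement has an internal mirror plane or centre of symmetry, so none is chiral.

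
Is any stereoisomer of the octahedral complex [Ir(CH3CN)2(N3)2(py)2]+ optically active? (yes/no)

yes

Systematic placement gives 5 geometric isomers: CH3CN trans, N3 trans, py trans; CH3CN trans, N3 cis, py cis; CH3CN cis, N3 cis, py trans; CH3CN cis, N3 cis, py cis (chiral); CH3CN cis, N3 trans, py cis.
One of these lacks any improper symmetry element and so occurs as an enantiomeric pair, giving 5 + 1 = 6 stereoisomers in total.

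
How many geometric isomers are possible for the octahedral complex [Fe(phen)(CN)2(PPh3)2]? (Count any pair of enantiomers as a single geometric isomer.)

3

In an octahedral complex each vertex has one trans partner and four cis neighbours.
Each phen is bidentate and must span two cis positions.
Working through the distinct placements yields 3 geometric isomers: CN trans, PPh3 cis; CN cis, PPh3 cis (chiral); CN cis, PPh3 trans.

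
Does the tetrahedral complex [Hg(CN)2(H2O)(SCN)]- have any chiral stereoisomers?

In a tetrahedral complex all four positions are equivalent and every pair of ligands is adjacent — there is no cis/trans distinction.
Only one geometric arrangement is possible.

no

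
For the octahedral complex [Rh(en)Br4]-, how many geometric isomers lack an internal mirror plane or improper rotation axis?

Each en is bidentate and must span two cis positions.
Only one geometric arrangement is possible.

0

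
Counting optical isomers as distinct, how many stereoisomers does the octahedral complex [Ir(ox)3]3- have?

In an octahedral complex each vertex has one trans partner and four cis neighbours.
Each ox is bidentate and must span two cis positions.
Only one geometric arrangement is possible; it has no improper symmetry element, so it exists as a pair of enantiomers (2 stereoisomers).

2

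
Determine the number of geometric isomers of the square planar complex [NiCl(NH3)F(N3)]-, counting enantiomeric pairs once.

The distinct arrangements are (3 in all): (Cl/N3 trans, F/NH3 trans); (Cl/NH3 trans, F/N3 trans); (Cl/F trans, N3/NH3 trans).

3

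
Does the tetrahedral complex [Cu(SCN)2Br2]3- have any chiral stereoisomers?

All four vertices of a tetrahedron are equivalent and mutually adjacent, so cis/trans isomerism cannot arise.
Only one geometric arrangement is possible.

no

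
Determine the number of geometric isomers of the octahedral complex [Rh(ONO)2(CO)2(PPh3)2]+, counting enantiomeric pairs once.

5

An octahedron has six vertices in three trans pairs; every non-trans pair is cis.
There are 5 geometric isomers: ONO trans, CO trans, PPh3 trans; ONO cis, CO trans, PPh3 cis; ONO cis, CO cis, PPh3 trans; ONO cis, CO cis, PPh3 cis (chiral); ONO trans, CO cis, PPh3 cis.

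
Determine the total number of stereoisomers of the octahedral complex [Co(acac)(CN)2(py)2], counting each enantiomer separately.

4

The six octahedral sites form three mutually perpendicular trans pairs.
Each acac is bidentate and must span two cis positions.
Working through the distinct placements yields 3 geometric isomers: CN trans, py cis; CN cis, py trans; CN cis, py cis (chiral).
One of these lacks any improper symmetry element and so occurs as an enantiomeric pair, giving 3 + 1 = 4 stereoisomers in total.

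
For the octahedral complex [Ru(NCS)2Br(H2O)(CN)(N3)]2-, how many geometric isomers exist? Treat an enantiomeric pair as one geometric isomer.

9

The six octahedral sites form three mutually perpendicular trans pairs.
Systematic enumeration (placing each ligand type in turn and discarding arrangements equivalent by rotation or reflection) gives 9 geometric isomers.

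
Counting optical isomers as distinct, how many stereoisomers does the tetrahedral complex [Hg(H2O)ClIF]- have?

Only one geometric arrangement is possible; it has no improper symmetry element, so it exists as a pair of enantiomers (2 stereoisomers).

2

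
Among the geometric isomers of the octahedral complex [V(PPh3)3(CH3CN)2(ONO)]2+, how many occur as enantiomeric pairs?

The six octahedral sites form three mutually perpendicular trans pairs.
Working through the distinct placements yields 3 geometric isomers: PPh3 mer, CH3CN trans; PPh3 mer, CH3CN cis; PPh3 fac, CH3CN cis.
Each arrangement has an internal mirror plane or centre of symmetry, so none is chiral.

0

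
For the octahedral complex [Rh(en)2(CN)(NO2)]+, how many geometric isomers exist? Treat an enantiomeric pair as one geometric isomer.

Each en is bidentate and must span two cis positions.
The distinct arrangements are (2 in all): CN and NO2 mutually trans; CN and NO2 mutually cis (chiral).

2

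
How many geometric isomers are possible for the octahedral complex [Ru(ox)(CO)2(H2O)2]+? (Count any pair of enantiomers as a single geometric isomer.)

3

Each ox is bidentate and must span two cis positions.
The distinct arrangements are (3 in all): CO trans, H2O cis; CO cis, H2O cis (chiral); CO cis, H2O trans.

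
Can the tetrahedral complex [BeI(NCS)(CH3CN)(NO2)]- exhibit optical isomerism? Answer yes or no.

yes

All four vertices of a tetrahedron are equivalent and mutually adjacent, so cis/trans isomerism cannot arise.
Only one geometric arrangement is possible; it has no improper symmetry element, so it exists as a pair of enantiomers (2 stereoisomers).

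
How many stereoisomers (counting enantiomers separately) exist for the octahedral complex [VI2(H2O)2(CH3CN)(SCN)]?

An octahedron has six vertices in three trans pairs; every non-trans pair is cis.
There are 6 geometric isomers: I cis, H2O cis (3 arrangements, 2 chiral); I trans, H2O cis; I cis, H2O trans; I trans, H2O trans.
Of these, 2 lack any improper symmetry element and so occur as enantiomeric pairs, giving 6 + 2 = 8 stereoisomers in total.

8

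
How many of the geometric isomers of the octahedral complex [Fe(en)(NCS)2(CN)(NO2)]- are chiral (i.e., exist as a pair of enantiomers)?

2

Each en is bidentate and must span two cis positions.
Systematic placement gives 4 geometric isomers: NCS cis (3 arrangements, 2 chiral); NCS trans.
Of these, 2 lack any improper symmetry element and so occur as enantiomeric pairs, giving 4 + 2 = 6 stereoisomers in total.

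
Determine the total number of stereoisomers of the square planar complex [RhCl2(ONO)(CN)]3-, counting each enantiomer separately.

A square has two trans pairs of vertices; adjacent vertices are cis.
Working through the distinct placements yields 2 geometric isomers: Cl cis; Cl trans.
Each arrangement has an internal mirror plane or centre of symmetry, so none is chiral.

2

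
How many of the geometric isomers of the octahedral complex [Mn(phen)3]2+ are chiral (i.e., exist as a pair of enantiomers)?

Each phen is bidentate and must span two cis positions.
Only one geometric arrangement is possible; it has no improper symmetry element, so it exists as a pair of enantiomers (2 stereoisomers).

1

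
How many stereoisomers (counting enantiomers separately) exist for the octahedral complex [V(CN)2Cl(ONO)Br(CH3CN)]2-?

The six octahedral sites form three mutually perpendicular trans pairs.
Placing the ligands in turn and identifying arrangements related by rotation or reflection leaves 9 distinct geometric isomers.
Of these, 6 lack any improper symmetry element and so occur as enantiomeric pairs, giving 9 + 6 = 15 stereoisomers in total.

15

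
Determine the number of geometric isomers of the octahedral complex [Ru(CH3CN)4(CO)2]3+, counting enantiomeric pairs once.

2

In an octahedral complex each vertex has one trans partner and four cis neighbours.
There are 2 geometric isomers: CO trans; CO cis.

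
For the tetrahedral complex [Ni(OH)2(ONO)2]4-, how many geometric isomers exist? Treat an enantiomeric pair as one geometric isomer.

1

Only one geometric arrangement is possible.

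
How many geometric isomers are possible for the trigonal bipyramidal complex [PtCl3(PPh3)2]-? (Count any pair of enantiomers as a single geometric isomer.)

In a trigonal bipyramid the two axial positions differ from the three equatorial ones.
Working through the distinct placements yields 3 geometric isomers: PPh3 both equatorial; PPh3 one axial, one equatorial; PPh3 both axial.

3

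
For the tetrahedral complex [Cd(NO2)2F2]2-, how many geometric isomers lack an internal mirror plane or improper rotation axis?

All four vertices of a tetrahedron are equivalent and mutually adjacent, so cis/trans isomerism cannot arise.
Only one geometric arrangement is possible.

0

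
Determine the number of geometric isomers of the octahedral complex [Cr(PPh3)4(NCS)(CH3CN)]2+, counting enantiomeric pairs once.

The distinct arrangements are (2 in all): NCS and CH3CN mutually trans; NCS and CH3CN mutually cis.

2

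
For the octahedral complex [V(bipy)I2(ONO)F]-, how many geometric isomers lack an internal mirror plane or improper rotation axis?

An octahedron has six vertices in three trans pairs; every non-trans pair is cis.
Each bipy is bidentate and must span two cis positions.
Working through the distinct placements yields 4 geometric isomers: I cis (3 arrangements, 2 chiral); I trans.
Of these, 2 lack any improper symmetry element and so occur as enantiomeric pairs, giving 4 + 2 = 6 stereoisomers in total.

2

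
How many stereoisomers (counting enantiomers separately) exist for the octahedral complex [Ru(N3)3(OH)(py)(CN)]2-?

In an octahedral complex each vertex has one trans partner and four cis neighbours.
The distinct arrangements are (4 in all): N3 mer (3 arrangements); N3 fac (chiral).
One of these lacks any improper symmetry element and so occurs as an enantiomeric pair, giving 4 + 1 = 5 stereoisomers in total.

5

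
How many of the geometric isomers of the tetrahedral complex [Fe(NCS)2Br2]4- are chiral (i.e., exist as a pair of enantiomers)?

0

All four vertices of a tetrahedron are equivalent and mutually adjacent, so cis/trans isomerism cannot arise.
Only one geometric arrangement is possible.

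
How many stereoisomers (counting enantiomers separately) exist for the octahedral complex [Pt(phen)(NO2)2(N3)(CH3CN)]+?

6

The six octahedral sites form three mutually perpendicular trans pairs.
Each phen is bidentate and must span two cis positions.
The distinct arrangements are (4 in all): NO2 cis (3 arrangements, 2 chiral); NO2 trans.
Of these, 2 lack any improper symmetry element and so occur as enantiomeric pairs, giving 4 + 2 = 6 stereoisomers in total.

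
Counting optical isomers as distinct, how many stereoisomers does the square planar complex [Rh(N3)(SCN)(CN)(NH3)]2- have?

Systematic placement gives 3 geometric isomers: (CN/NH3 trans, N3/SCN trans); (CN/SCN trans, N3/NH3 trans); (CN/N3 trans, NH3/SCN trans).
Each arrangement has an internal mirror plane or centre of symmetry, so none is chiral.

3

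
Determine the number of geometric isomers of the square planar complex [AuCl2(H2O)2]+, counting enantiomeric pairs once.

Working through the distinct placements yields 2 geometric isomers: Cl cis; Cl trans.

2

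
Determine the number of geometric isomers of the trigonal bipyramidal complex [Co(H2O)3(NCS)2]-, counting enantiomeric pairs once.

3

In a trigonal bipyramid the two axial positions differ from the three equatorial ones.
Working through the distinct placements yields 3 geometric isomers: NCS both equatorial; NCS one axial, one equatorial; NCS both axial.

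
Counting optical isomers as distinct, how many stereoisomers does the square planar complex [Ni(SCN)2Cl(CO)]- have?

2

In a square planar complex each vertex has one trans partner and two cis neighbours.
There are 2 geometric isomers: SCN cis; SCN trans.
Each arrangement has an internal mirror plane or centre of symmetry, so none is chiral.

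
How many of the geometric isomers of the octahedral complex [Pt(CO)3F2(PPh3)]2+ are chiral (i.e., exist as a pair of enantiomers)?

The six octahedral sites form three mutually perpendicular trans pairs.
The distinct arrangements are (3 in all): CO mer, F cis; CO mer, F trans; CO fac, F cis.
Each arrangement has an internal mirror plane or centre of symmetry, so none is chiral.

0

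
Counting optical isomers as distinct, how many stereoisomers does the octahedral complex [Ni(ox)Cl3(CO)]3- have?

2

Each ox is bidentate and must span two cis positions.
Systematic placement gives 2 geometric isomers: Cl fac; Cl mer.
Each arrangement has an internal mirror plane or centre of symmetry, so none is chiral.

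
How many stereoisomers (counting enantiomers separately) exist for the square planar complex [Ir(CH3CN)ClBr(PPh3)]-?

3

A square has two trans pairs of vertices; adjacent vertices are cis.
The distinct arrangements are (3 in all): (Br/Cl trans, CH3CN/PPh3 trans); (Br/PPh3 trans, CH3CN/Cl trans); (Br/CH3CN trans, Cl/PPh3 trans).
Each arrangement has an internal mirror plane or centre of symmetry, so none is chiral.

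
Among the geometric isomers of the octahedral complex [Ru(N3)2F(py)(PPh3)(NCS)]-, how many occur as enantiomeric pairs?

6

Systematic enumeration (placing each ligand type in turn and discarding arrangements equivalent by rotation or reflection) gives 9 geometric isomers.
Of these, 6 lack any improper symmetry element and so occur as enantiomeric pairs, giving 9 + 6 = 15 stereoisomers in total.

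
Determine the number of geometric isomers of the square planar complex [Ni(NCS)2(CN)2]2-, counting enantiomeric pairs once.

2

In a square planar complex each vertex has one trans partner and two cis neighbours.
Systematic placement gives 2 geometric isomers: NCS cis; NCS trans.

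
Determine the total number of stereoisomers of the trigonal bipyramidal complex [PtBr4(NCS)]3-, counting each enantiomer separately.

The distinct arrangements are (2 in all): NCS equatorial; NCS axial.
Each arrangement has an internal mirror plane or centre of symmetry, so none is chiral.

2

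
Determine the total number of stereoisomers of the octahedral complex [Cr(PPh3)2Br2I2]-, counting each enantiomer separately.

6

The distinct arrangements are (5 in all): PPh3 trans, Br trans, I trans; PPh3 cis, Br trans, I cis; PPh3 trans, Br cis, I cis; PPh3 cis, Br cis, I cis (chiral); PPh3 cis, Br cis, I trans.
One of these lacks any improper symmetry element and so occurs as an enantiomeric pair, giving 5 + 1 = 6 stereoisomers in total.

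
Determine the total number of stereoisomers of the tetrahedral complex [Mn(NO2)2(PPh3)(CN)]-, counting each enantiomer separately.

1

In a tetrahedral complex all four positions are equivalent and every pair of ligands is adjacent — there is no cis/trans distinction.
Only one geometric arrangement is possible.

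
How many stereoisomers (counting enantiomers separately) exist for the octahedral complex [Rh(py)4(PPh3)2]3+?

The six octahedral sites form three mutually perpendicular trans pairs.
Systematic placement gives 2 geometric isomers: PPh3 trans; PPh3 cis.
Each arrangement has an internal mirror plane or centre of symmetry, so none is chiral.

2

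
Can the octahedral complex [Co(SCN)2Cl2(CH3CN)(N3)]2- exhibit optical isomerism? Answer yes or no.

yes

Working through the distinct placements yields 6 geometric isomers: SCN trans, Cl cis; SCN cis, Cl cis (3 arrangements, 2 chiral); SCN trans, Cl trans; SCN cis, Cl trans.
Of these, 2 lack any improper symmetry element and so occur as enantiomeric pairs, giving 6 + 2 = 8 stereoisomers in total.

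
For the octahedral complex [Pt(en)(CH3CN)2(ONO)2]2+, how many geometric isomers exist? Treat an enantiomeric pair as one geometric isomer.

3

An octahedron has six vertices in three trans pairs; every non-trans pair is cis.
Each en is bidentate and must span two cis positions.
Working through the distinct placements yields 3 geometric isomers: CH3CN trans, ONO cis; CH3CN cis, ONO cis (chiral); CH3CN cis, ONO trans.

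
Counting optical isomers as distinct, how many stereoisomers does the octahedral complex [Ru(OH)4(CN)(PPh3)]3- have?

An octahedron has six vertices in three trans pairs; every non-trans pair is cis.
Working through the distinct placements yields 2 geometric isomers: CN and PPh3 mutually cis; CN and PPh3 mutually trans.
Each arrangement has an internal mirror plane or centre of symmetry, so none is chiral.

2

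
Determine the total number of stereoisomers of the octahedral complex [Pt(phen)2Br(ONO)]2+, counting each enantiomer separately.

3

The six octahedral sites form three mutually perpendicular trans pairs.
Each phen is bidentate and must span two cis positions.
Working through the distinct placements yields 2 geometric isomers: Br and ONO mutually trans; Br and ONO mutually cis (chiral).
One of these lacks any improper symmetry element and so occurs as an enantiomeric pair, giving 2 + 1 = 3 stereoisomers in total.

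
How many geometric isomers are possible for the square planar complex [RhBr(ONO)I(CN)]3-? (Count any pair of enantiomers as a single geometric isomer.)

A square has two trans pairs of vertices; adjacent vertices are cis.
There are 3 geometric isomers: (Br/I trans, CN/ONO trans); (Br/ONO trans, CN/I trans); (Br/CN trans, I/ONO trans).

3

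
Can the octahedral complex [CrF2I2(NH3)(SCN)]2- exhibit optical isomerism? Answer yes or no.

The six octahedral sites form three mutually perpendicular trans pairs.
The distinct arrangements are (6 in all): F trans, I trans; F trans, I cis; F cis, I cis (3 arrangements, 2 chiral); F cis, I trans.
Of these, 2 lack any improper symmetry element and so occur as enantiomeric pairs, giving 6 + 2 = 8 stereoisomers in total.

yes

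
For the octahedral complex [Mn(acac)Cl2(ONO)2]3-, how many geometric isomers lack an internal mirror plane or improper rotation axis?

1

The six octahedral sites form three mutually perpendicular trans pairs.
Each acac is bidentate and must span two cis positions.
The distinct arrangements are (3 in all): Cl trans, ONO cis; Cl cis, ONO cis (chiral); Cl cis, ONO trans.
One of these lacks any improper symmetry element and so occurs as an enantiomeric pair, giving 3 + 1 = 4 stereoisomers in total.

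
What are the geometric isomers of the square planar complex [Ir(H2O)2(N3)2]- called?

A square has two trans pairs of vertices; adjacent vertices are cis.
There are 2 geometric isomers: H2O cis; H2O trans.

cis and trans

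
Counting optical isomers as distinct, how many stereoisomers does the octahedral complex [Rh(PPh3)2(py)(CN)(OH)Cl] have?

In an octahedral complex each vertex has one trans partner and four cis neighbours.
Exhaustive case analysis gives 9 geometric isomers.
Of these, 6 lack any improper symmetry element and so occur as enantiomeric pairs, giving 9 + 6 = 15 stereoisomers in total.

15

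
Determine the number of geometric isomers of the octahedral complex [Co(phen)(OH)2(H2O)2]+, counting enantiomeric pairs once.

3

An octahedron has six vertices in three trans pairs; every non-trans pair is cis.
Each phen is bidentate and must span two cis positions.
Systematic placement gives 3 geometric isomers: OH cis, H2O trans; OH cis, H2O cis (chiral); OH trans, H2O cis.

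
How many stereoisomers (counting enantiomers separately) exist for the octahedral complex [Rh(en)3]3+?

2

An octahedron has six vertices in three trans pairs; every non-trans pair is cis.
Each en is bidentate and must span two cis positions.
Only one geometric arrangement is possible; it has no improper symmetry element, so it exists as a pair of enantiomers (2 stereoisomers).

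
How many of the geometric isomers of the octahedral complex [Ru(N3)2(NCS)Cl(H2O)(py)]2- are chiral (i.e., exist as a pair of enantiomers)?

An octahedron has six vertices in three trans pairs; every non-trans pair is cis.
Exhaustive case analysis gives 9 geometric isomers.
Of these, 6 lack any improper symmetry element and so occur as enantiomeric pairs, giving 9 + 6 = 15 stereoisomers in total.

6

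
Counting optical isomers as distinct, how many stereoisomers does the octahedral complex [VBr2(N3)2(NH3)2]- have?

In an octahedral complex each vertex has one trans partner and four cis neighbours.
The distinct arrangements are (5 in all): Br trans, N3 trans, NH3 trans; Br trans, N3 cis, NH3 cis; Br cis, N3 cis, NH3 trans; Br cis, N3 cis, NH3 cis (chiral); Br cis, N3 trans, NH3 cis.
One of these lacks any improper symmetry element and so occurs as an enantiomeric pair, giving 5 + 1 = 6 stereoisomers in total.

6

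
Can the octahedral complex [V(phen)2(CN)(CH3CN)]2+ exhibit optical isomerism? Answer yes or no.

Each phen is bidentate and must span two cis positions.
There are 2 geometric isomers: CN and CH3CN mutually trans; CN and CH3CN mutually cis (chiral).
One of these lacks any improper symmetry element and so occurs as an enantiomeric pair, giving 2 + 1 = 3 stereoisomers in total.

yes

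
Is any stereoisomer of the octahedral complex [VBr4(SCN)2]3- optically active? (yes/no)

The six octahedral sites form three mutually perpendicular trans pairs.
Systematic placement gives 2 geometric isomers: SCN trans; SCN cis.
Each arrangement has an internal mirror plane or centre of symmetry, so none is chiral.

no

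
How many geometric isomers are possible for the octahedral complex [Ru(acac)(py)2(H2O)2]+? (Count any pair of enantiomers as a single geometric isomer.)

Each acac is bidentate and must span two cis positions.
There are 3 geometric isomers: py cis, H2O trans; py trans, H2O cis; py cis, H2O cis (chiral).

3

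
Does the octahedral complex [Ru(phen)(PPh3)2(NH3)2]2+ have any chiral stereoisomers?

In an octahedral complex each vertex has one trans partner and four cis neighbours.
Each phen is bidentate and must span two cis positions.
Systematic placement gives 3 geometric isomers: PPh3 cis, NH3 trans; PPh3 cis, NH3 cis (chiral); PPh3 trans, NH3 cis.
One of these lacks any improper symmetry element and so occurs as an enantiomeric pair, giving 3 + 1 = 4 stereoisomers in total.

yes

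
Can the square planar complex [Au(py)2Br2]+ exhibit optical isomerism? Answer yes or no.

In a square planar complex each vertex has one trans partner and two cis neighbours.
Working through the distinct placements yields 2 geometric isomers: py cis; py trans.
Each arrangement has an internal mirror plane or centre of symmetry, so none is chiral.

no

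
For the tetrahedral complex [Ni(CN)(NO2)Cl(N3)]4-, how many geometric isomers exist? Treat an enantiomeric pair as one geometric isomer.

In a tetrahedral complex all four positions are equivalent and every pair of ligands is adjacent — there is no cis/trans distinction.
Only one geometric arrangement is possible; it has no improper symmetry element, so it exists as a pair of enantiomers (2 stereoisomers).

1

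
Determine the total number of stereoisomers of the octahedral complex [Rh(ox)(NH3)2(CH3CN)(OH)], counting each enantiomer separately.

6

In an octahedral complex each vertex has one trans partner and four cis neighbours.
Each ox is bidentate and must span two cis positions.
Working through the distinct placements yields 4 geometric isomers: NH3 cis (3 arrangements, 2 chiral); NH3 trans.
Of these, 2 lack any improper symmetry element and so occur as enantiomeric pairs, giving 4 + 2 = 6 stereoisomers in total.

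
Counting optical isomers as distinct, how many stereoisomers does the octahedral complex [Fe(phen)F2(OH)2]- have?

4

Each phen is bidentate and must span two cis positions.
Working through the distinct placements yields 3 geometric isomers: F trans, OH cis; F cis, OH cis (chiral); F cis, OH trans.
One of these lacks any improper symmetry element and so occurs as an enantiomeric pair, giving 3 + 1 = 4 stereoisomers in total.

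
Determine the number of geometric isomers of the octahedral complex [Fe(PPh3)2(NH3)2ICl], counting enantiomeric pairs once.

6

The distinct arrangements are (6 in all): PPh3 trans, NH3 trans; PPh3 cis, NH3 cis (3 arrangements, 2 chiral); PPh3 trans, NH3 cis; PPh3 cis, NH3 trans.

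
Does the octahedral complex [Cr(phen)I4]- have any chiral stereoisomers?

no

In an octahedral complex each vertex has one trans partner and four cis neighbours.
Each phen is bidentate and must span two cis positions.
Only one geometric arrangement is possible.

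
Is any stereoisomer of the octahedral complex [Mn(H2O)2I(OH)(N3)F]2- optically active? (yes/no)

yes

The six octahedral sites form three mutually perpendicular trans pairs.
Exhaustive case analysis gives 9 geometric isomers.
Of these, 6 lack any improper symmetry element and so occur as enantiomeric pairs, giving 9 + 6 = 15 stereoisomers in total.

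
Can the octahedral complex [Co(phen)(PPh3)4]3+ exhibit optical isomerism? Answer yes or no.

Each phen is bidentate and must span two cis positions.
Only one geometric arrangement is possible.

no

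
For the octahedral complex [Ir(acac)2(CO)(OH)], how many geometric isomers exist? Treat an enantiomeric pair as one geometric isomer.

2

In an octahedral complex each vertex has one trans partner and four cis neighbours.
Each acac is bidentate and must span two cis positions.
There are 2 geometric isomers: CO and OH mutually trans; CO and OH mutually cis (chiral).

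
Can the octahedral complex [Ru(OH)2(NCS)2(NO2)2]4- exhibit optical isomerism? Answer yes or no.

yes

The six octahedral sites form three mutually perpendicular trans pairs.
Systematic placement gives 5 geometric isomers: OH trans, NCS trans, NO2 trans; OH cis, NCS trans, NO2 cis; OH trans, NCS cis, NO2 cis; OH cis, NCS cis, NO2 cis (chiral); OH cis, NCS cis, NO2 trans.
One of these lacks any improper symmetry element and so occurs as an enantiomeric pair, giving 5 + 1 = 6 stereoisomers in total.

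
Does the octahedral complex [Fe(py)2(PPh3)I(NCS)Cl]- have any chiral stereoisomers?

The six octahedral sites form three mutually perpendicular trans pairs.
Placing the ligands in turn and identifying arrangements related by rotation or reflection leaves 9 distinct geometric isomers.
Of these, 6 lack any improper symmetry element and so occur as enantiomeric pairs, giving 9 + 6 = 15 stereoisomers in total.

yes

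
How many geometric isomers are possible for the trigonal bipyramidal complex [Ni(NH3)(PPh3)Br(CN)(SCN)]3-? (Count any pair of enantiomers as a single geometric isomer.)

10

In a trigonal bipyramid the two axial positions differ from the three equatorial ones.
Placing the ligands in turn and identifying arrangements related by rotation or reflection leaves 10 distinct geometric isomers.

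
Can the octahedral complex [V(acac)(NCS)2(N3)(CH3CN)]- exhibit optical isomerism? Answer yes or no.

yes

In an octahedral complex each vertex has one trans partner and four cis neighbours.
Each acac is bidentate and must span two cis positions.
Systematic placement gives 4 geometric isomers: NCS cis (3 arrangements, 2 chiral); NCS trans.
Of these, 2 lack any improper symmetry element and so occur as enantiomeric pairs, giving 4 + 2 = 6 stereoisomers in total.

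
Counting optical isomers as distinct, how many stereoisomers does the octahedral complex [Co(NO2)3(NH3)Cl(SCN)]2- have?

5

In an octahedral complex each vertex has one trans partner and four cis neighbours.
The distinct arrangements are (4 in all): NO2 mer (3 arrangements); NO2 fac (chiral).
One of these lacks any improper symmetry element and so occurs as an enantiomeric pair, giving 4 + 1 = 5 stereoisomers in total.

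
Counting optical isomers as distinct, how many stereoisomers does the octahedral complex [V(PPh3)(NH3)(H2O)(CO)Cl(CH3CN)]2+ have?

An octahedron has six vertices in three trans pairs; every non-trans pair is cis.
Systematic enumeration (placing each ligand type in turn and discarding arrangements equivalent by rotation or reflection) gives 15 geometric isomers.
Of these, 15 lack any improper symmetry element and so occur as enantiomeric pairs, giving 15 + 15 = 30 stereoisomers in total.

30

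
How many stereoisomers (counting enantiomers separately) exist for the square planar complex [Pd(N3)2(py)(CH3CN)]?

A square has two trans pairs of vertices; adjacent vertices are cis.
Systematic placement gives 2 geometric isomers: N3 cis; N3 trans.
Each arrangement has an internal mirror plane or centre of symmetry, so none is chiral.

2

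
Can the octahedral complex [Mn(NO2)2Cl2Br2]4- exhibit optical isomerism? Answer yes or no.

An octahedron has six vertices in three trans pairs; every non-trans pair is cis.
Systematic placement gives 5 geometric isomers: NO2 trans, Cl trans, Br trans; NO2 cis, Cl cis, Br trans; NO2 trans, Cl cis, Br cis; NO2 cis, Cl cis, Br cis (chiral); NO2 cis, Cl trans, Br cis.
One of these lacks any improper symmetry element and so occurs as an enantiomeric pair, giving 5 + 1 = 6 stereoisomers in total.

yes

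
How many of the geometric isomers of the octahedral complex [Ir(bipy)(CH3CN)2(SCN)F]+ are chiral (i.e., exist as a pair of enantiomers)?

Each bipy is bidentate and must span two cis positions.
Working through the distinct placements yields 4 geometric isomers: CH3CN trans; CH3CN cis (3 arrangements, 2 chiral).
Of these, 2 lack any improper symmetry element and so occur as enantiomeric pairs, giving 4 + 2 = 6 stereoisomers in total.

2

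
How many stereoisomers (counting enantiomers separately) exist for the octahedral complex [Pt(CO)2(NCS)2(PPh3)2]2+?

Systematic placement gives 5 geometric isomers: CO trans, NCS trans, PPh3 trans; CO trans, NCS cis, PPh3 cis; CO cis, NCS cis, PPh3 trans; CO cis, NCS cis, PPh3 cis (chiral); CO cis, NCS trans, PPh3 cis.
One of these lacks any improper symmetry element and so occurs as an enantiomeric pair, giving 5 + 1 = 6 stereoisomers in total.

6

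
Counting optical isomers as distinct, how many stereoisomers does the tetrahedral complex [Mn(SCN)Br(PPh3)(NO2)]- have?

All four vertices of a tetrahedron are equivalent and mutually adjacent, so cis/trans isomerism cannot arise.
Only one geometric arrangement is possible; it has no improper symmetry element, so it exists as a pair of enantiomers (2 stereoisomers).

2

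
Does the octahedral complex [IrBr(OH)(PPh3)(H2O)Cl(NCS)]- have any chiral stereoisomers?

In an octahedral complex each vertex has one trans partner and four cis neighbours.
Exhaustive case analysis gives 15 geometric isomers.
Of these, 15 lack any improper symmetry element and so occur as enantiomeric pairs, giving 15 + 15 = 30 stereoisomers in total.

yes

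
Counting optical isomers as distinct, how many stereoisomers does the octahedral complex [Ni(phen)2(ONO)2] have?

3

The six octahedral sites form three mutually perpendicular trans pairs.
Each phen is bidentate and must span two cis positions.
Systematic placement gives 2 geometric isomers: ONO trans; ONO cis (chiral).
One of these lacks any improper symmetry element and so occurs as an enantiomeric pair, giving 2 + 1 = 3 stereoisomers in total.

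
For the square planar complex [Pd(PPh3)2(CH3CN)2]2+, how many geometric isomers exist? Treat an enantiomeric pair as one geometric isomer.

2

The distinct arrangements are (2 in all): PPh3 cis; PPh3 trans.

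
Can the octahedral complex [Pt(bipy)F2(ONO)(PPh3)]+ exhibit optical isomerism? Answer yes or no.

yes

An octahedron has six vertices in three trans pairs; every non-trans pair is cis.
Each bipy is bidentate and must span two cis positions.
Working through the distinct placements yields 4 geometric isomers: F trans; F cis (3 arrangements, 2 chiral).
Of these, 2 lack any improper symmetry element and so occur as enantiomeric pairs, giving 4 + 2 = 6 stereoisomers in total.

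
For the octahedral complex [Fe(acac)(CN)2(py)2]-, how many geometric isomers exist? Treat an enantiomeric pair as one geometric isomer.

An octahedron has six vertices in three trans pairs; every non-trans pair is cis.
Each acac is bidentate and must span two cis positions.
Systematic placement gives 3 geometric isomers: CN trans, py cis; CN cis, py trans; CN cis, py cis (chiral).

3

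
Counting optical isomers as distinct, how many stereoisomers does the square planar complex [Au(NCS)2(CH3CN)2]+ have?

2

In a square planar complex each vertex has one trans partner and two cis neighbours.
Working through the distinct placements yields 2 geometric isomers: NCS cis; NCS trans.
Each arrangement has an internal mirror plane or centre of symmetry, so none is chiral.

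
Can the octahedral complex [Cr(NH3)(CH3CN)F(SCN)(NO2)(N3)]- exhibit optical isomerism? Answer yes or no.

yes

In an octahedral complex each vertex has one trans partner and four cis neighbours.
Placing the ligands in turn and identifying arrangements related by rotation or reflection leaves 15 distinct geometric isomers.
Of these, 15 lack any improper symmetry element and so occur as enantiomeric pairs, giving 15 + 15 = 30 stereoisomers in total.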